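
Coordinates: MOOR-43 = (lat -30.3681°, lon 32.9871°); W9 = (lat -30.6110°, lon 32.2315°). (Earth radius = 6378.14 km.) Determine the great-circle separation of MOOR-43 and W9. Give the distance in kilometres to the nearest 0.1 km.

Δφ = -0.2429°,  Δλ = -0.7556°
a = sin²(Δφ/2) + cos φ₁ cos φ₂ sin²(Δλ/2) = 0.000037
c = 2·arcsin(√a) = 0.012129 rad = 0.6949°
d = R·c = 6378.14 × 0.012129 = 77.4 km

77.4 km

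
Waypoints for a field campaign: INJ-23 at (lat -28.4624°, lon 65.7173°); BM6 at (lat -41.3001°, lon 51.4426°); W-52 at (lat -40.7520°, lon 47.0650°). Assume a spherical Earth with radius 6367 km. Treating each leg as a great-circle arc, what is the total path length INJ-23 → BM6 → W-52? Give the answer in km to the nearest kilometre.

INJ-23→BM6: c = 0.302443 rad, d = 1925.66 km
BM6→W-52: c = 0.058421 rad, d = 371.97 km
Total = 1925.66 + 371.97 = 2297.63 km

2298 km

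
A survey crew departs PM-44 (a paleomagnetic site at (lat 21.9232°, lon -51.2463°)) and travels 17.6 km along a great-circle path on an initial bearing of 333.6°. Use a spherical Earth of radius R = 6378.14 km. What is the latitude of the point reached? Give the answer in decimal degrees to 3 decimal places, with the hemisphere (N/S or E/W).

δ = d/R = 17.6/6378.14 = 0.002759 rad
φ₂ = arcsin(sin φ₁ cos δ + cos φ₁ sin δ cos θ)
   = arcsin(0.37336·1.00000 + 0.92769·0.00276·0.89571) = 22.06480°
λ₂ = λ₁ + atan2(sin θ sin δ cos φ₁, cos δ − sin φ₁ sin φ₂) = -51.32215°

22.065°N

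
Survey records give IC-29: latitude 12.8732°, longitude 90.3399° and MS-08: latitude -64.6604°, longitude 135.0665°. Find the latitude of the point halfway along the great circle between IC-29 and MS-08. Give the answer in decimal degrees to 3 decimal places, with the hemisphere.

27.397°S

Bx = cos φ₂ cos Δλ = 0.304070,  By = cos φ₂ sin Δλ = 0.301182
φₘ = atan2(sin φ₁ + sin φ₂, √((cos φ₁ + Bx)² + By²)) = -27.39729°
λₘ = λ₁ + atan2(By, cos φ₁ + Bx) = 103.59128°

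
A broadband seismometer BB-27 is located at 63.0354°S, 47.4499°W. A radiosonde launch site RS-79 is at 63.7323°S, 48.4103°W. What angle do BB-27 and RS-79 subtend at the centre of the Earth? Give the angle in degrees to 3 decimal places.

Δφ = -0.6969°,  Δλ = -0.9604°
a = sin²(Δφ/2) + cos φ₁ cos φ₂ sin²(Δλ/2) = 0.000051
c = 2·arcsin(√a) = 0.014294 rad = 0.8190°

0.819°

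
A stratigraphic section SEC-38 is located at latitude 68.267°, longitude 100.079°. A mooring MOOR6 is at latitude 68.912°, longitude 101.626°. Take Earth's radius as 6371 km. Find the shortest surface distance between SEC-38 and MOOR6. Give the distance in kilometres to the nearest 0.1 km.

Δφ = 0.6450°,  Δλ = 1.5470°
a = sin²(Δφ/2) + cos φ₁ cos φ₂ sin²(Δλ/2) = 0.000056
c = 2·arcsin(√a) = 0.014962 rad = 0.8572°
d = R·c = 6371 × 0.014962 = 95.3 km

95.3 km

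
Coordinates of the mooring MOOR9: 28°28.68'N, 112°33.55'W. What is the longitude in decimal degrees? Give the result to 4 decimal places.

112° + 33.55′/60 = 112 + 0.55917 = 112.5592°

112.5592°W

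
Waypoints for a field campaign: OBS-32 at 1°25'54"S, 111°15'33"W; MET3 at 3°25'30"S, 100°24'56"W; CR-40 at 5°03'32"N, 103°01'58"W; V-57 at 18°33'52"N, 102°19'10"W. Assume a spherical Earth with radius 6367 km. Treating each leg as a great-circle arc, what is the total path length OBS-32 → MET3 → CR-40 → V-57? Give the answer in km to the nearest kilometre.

3713 km

OBS-32: φ = -1.43167°, λ = -111.25917°
MET3: φ = -3.42500°, λ = -100.41556°
CR-40: φ = +5.05889°, λ = -103.03278°
V-57: φ = +18.56444°, λ = -102.31944°
OBS-32→MET3: c = 0.192251 rad, d = 1224.06 km
MET3→CR-40: c = 0.154944 rad, d = 986.53 km
CR-40→V-57: c = 0.236030 rad, d = 1502.80 km
Total = 1224.06 + 986.53 + 1502.80 = 3713.39 km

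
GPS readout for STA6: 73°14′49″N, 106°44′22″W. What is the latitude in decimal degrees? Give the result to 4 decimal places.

73° + 14′/60 + 49″/3600 = 73 + 0.23333 + 0.01361 = 73.2469°

73.2469°N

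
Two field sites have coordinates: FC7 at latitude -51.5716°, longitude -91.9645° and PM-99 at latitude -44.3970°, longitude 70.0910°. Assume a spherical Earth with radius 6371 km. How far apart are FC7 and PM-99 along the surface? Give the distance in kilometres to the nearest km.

Δφ = 7.1746°,  Δλ = 162.0555°
a = sin²(Δφ/2) + cos φ₁ cos φ₂ sin²(Δλ/2) = 0.437207
c = 2·arcsin(√a) = 1.444878 rad = 82.7854°
d = R·c = 6371 × 1.444878 = 9205.3 km

9205 km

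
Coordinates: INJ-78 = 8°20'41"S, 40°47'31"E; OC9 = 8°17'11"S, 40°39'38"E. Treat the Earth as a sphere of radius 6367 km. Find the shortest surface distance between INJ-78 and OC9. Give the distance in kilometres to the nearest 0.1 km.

INJ-78: φ = -8.34472°, λ = +40.79194°
OC9: φ = -8.28639°, λ = +40.66056°
Δφ = 0.0583°,  Δλ = -0.1314°
a = sin²(Δφ/2) + cos φ₁ cos φ₂ sin²(Δλ/2) = 0.000002
c = 2·arcsin(√a) = 0.002487 rad = 0.1425°
d = R·c = 6367 × 0.002487 = 15.8 km

15.8 km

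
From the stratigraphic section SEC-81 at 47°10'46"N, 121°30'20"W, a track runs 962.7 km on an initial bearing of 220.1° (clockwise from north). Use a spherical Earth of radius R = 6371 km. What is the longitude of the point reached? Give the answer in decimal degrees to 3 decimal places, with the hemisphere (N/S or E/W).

128.810°W

SEC-81: φ = +47.17944°, λ = -121.50556°
δ = d/R = 962.7/6371 = 0.151107 rad
φ₂ = arcsin(sin φ₁ cos δ + cos φ₁ sin δ cos θ)
   = arcsin(0.73349·0.98861 + 0.67970·0.15053·-0.76492) = 40.30552°
λ₂ = λ₁ + atan2(sin θ sin δ cos φ₁, cos δ − sin φ₁ sin φ₂) = -128.81018°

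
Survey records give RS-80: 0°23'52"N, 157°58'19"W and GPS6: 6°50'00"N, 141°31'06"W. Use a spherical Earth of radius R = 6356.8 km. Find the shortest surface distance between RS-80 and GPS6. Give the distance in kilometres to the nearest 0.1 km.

1955.8 km

RS-80: φ = +0.39778°, λ = -157.97194°
GPS6: φ = +6.83333°, λ = -141.51833°
Δφ = 6.4356°,  Δλ = 16.4536°
a = sin²(Δφ/2) + cos φ₁ cos φ₂ sin²(Δλ/2) = 0.023480
c = 2·arcsin(√a) = 0.307677 rad = 17.6286°
d = R·c = 6356.8 × 0.307677 = 1955.8 km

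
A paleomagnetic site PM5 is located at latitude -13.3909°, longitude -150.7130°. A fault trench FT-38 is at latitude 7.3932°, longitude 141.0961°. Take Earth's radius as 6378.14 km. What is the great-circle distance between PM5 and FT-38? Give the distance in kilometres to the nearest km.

Δφ = 20.7841°,  Δλ = -68.1909°
a = sin²(Δφ/2) + cos φ₁ cos φ₂ sin²(Δλ/2) = 0.335695
c = 2·arcsin(√a) = 1.235966 rad = 70.8156°
d = R·c = 6378.14 × 1.235966 = 7883.2 km

7883 km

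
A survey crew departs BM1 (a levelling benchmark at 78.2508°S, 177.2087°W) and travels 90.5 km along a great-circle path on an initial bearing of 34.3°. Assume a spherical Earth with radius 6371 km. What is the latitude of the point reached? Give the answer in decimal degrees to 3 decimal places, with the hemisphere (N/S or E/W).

77.570°S

δ = d/R = 90.5/6371 = 0.014205 rad
φ₂ = arcsin(sin φ₁ cos δ + cos φ₁ sin δ cos θ)
   = arcsin(-0.97905·0.99990 + 0.20363·0.01420·0.82610) = -77.57010°
λ₂ = λ₁ + atan2(sin θ sin δ cos φ₁, cos δ − sin φ₁ sin φ₂) = -175.07747°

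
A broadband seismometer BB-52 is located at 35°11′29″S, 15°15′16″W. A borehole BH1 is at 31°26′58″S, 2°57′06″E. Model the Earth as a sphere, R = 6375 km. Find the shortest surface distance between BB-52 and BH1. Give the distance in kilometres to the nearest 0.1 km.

1740.4 km

BB-52: φ = -35.19139°, λ = -15.25444°
BH1: φ = -31.44944°, λ = +2.95167°
Δφ = 3.7419°,  Δλ = 18.2061°
a = sin²(Δφ/2) + cos φ₁ cos φ₂ sin²(Δλ/2) = 0.018517
c = 2·arcsin(√a) = 0.273000 rad = 15.6418°
d = R·c = 6375 × 0.273000 = 1740.4 km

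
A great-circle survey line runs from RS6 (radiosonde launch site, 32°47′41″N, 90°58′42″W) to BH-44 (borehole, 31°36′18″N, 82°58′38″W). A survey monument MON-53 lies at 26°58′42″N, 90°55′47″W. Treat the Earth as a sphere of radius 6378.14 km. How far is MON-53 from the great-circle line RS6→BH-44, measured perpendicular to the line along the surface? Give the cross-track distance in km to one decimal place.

640.8 km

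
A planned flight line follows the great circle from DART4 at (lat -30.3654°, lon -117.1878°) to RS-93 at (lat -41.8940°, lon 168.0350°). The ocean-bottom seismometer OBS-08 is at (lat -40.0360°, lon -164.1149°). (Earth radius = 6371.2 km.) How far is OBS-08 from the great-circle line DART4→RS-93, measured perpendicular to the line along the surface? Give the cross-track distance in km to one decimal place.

δ₁₃ = central angle DART4→OBS-08 = 0.681975 rad  (haversine)
θ₁₃ = bearing DART4→OBS-08 = 242.536°,  θ₁₂ = bearing DART4→RS-93 = 236.393°
dₓₜ = R·arcsin(sin δ₁₃ · sin(θ₁₃ − θ₁₂)) = 6371.2·arcsin(0.63033·sin(6.143°)) = 430.090 km
|dₓₜ| = 430.090 km

430.1 km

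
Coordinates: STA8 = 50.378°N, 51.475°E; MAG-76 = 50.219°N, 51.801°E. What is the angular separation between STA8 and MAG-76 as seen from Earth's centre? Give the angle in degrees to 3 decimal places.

Δφ = -0.1590°,  Δλ = 0.3260°
a = sin²(Δφ/2) + cos φ₁ cos φ₂ sin²(Δλ/2) = 0.000005
c = 2·arcsin(√a) = 0.004573 rad = 0.2620°

0.262°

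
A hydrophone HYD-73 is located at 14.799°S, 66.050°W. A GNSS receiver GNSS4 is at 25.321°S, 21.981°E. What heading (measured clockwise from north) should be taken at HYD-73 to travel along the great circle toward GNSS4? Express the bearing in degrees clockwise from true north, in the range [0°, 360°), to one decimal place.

114.2°

Δλ = 88.0310°
y = sin Δλ · cos φ₂ = 0.903392
x = cos φ₁ sin φ₂ − sin φ₁ cos φ₂ cos Δλ = -0.405569
θ = atan2(y, x) = 114.1772° → 114.1772° (mod 360°)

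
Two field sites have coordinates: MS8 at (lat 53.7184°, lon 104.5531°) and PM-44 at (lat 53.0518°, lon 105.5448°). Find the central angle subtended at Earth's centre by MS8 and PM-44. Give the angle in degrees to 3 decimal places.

0.891°

Δφ = -0.6666°,  Δλ = 0.9917°
a = sin²(Δφ/2) + cos φ₁ cos φ₂ sin²(Δλ/2) = 0.000060
c = 2·arcsin(√a) = 0.015554 rad = 0.8912°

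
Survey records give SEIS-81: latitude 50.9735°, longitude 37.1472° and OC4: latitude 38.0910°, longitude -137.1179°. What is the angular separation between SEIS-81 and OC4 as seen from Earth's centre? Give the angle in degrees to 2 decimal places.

90.79°

Δφ = -12.8825°,  Δλ = -174.2651°
a = sin²(Δφ/2) + cos φ₁ cos φ₂ sin²(Δλ/2) = 0.506923
c = 2·arcsin(√a) = 1.584643 rad = 90.7934°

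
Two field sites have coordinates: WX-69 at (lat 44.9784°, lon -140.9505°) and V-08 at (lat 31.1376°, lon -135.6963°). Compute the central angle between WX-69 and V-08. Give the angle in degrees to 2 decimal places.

Δφ = -13.8408°,  Δλ = 5.2542°
a = sin²(Δφ/2) + cos φ₁ cos φ₂ sin²(Δλ/2) = 0.015790
c = 2·arcsin(√a) = 0.251982 rad = 14.4375°

14.44°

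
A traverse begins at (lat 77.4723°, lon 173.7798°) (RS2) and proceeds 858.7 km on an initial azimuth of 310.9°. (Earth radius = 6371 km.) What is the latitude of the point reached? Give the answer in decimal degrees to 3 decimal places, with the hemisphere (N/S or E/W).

δ = d/R = 858.7/6371 = 0.134783 rad
φ₂ = arcsin(sin φ₁ cos δ + cos φ₁ sin δ cos θ)
   = arcsin(0.97619·0.99093 + 0.21691·0.13437·0.65474) = 80.54740°
λ₂ = λ₁ + atan2(sin θ sin δ cos φ₁, cos δ − sin φ₁ sin φ₂) = 135.57737°

80.547°N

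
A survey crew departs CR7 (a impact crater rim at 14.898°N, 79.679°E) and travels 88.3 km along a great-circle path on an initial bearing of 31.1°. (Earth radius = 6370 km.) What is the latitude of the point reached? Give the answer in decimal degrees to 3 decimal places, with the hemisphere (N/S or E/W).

15.578°N

δ = d/R = 88.3/6370 = 0.013862 rad
φ₂ = arcsin(sin φ₁ cos δ + cos φ₁ sin δ cos θ)
   = arcsin(0.25710·0.99990 + 0.96639·0.01386·0.85627) = 15.57767°
λ₂ = λ₁ + atan2(sin θ sin δ cos φ₁, cos δ − sin φ₁ sin φ₂) = 80.10488°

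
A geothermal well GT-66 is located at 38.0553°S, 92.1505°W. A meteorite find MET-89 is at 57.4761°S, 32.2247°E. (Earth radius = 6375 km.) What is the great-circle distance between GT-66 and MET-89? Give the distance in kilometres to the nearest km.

8200 km

Δφ = -19.4208°,  Δλ = 124.3752°
a = sin²(Δφ/2) + cos φ₁ cos φ₂ sin²(Δλ/2) = 0.359642
c = 2·arcsin(√a) = 1.286256 rad = 73.6971°
d = R·c = 6375 × 1.286256 = 8199.9 km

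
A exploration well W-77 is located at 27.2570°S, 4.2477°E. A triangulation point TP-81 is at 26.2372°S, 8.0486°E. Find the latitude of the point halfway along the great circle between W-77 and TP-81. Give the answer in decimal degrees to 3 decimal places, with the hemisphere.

Bx = cos φ₂ cos Δλ = 0.894999,  By = cos φ₂ sin Δλ = 0.059460
φₘ = atan2(sin φ₁ + sin φ₂, √((cos φ₁ + Bx)² + By²)) = -26.75977°
λₘ = λ₁ + atan2(By, cos φ₁ + Bx) = 6.15668°

26.760°S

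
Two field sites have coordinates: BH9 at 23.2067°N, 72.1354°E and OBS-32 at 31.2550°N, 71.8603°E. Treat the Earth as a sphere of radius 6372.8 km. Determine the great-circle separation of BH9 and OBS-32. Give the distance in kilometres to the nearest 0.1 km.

895.6 km

Δφ = 8.0483°,  Δλ = -0.2751°
a = sin²(Δφ/2) + cos φ₁ cos φ₂ sin²(Δλ/2) = 0.004929
c = 2·arcsin(√a) = 0.140534 rad = 8.0520°
d = R·c = 6372.8 × 0.140534 = 895.6 km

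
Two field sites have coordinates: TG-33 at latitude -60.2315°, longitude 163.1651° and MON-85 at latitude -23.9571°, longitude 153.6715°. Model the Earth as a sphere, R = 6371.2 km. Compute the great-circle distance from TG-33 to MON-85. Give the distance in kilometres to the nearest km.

4100 km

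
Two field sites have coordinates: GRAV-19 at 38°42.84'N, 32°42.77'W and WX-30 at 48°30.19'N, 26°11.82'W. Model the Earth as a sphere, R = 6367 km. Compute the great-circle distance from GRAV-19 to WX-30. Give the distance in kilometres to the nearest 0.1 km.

GRAV-19: φ = +38.71400°, λ = -32.71283°
WX-30: φ = +48.50317°, λ = -26.19700°
Δφ = 9.7892°,  Δλ = 6.5158°
a = sin²(Δφ/2) + cos φ₁ cos φ₂ sin²(Δλ/2) = 0.008950
c = 2·arcsin(√a) = 0.189489 rad = 10.8569°
d = R·c = 6367 × 0.189489 = 1206.5 km

1206.5 km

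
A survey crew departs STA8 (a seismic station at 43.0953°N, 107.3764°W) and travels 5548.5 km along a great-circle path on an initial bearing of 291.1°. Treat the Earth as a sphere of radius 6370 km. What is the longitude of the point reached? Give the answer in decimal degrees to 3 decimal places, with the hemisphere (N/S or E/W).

δ = d/R = 5548.5/6370 = 0.871036 rad
φ₂ = arcsin(sin φ₁ cos δ + cos φ₁ sin δ cos θ)
   = arcsin(0.68321·0.64403 + 0.73022·0.76500·0.36000) = 39.87483°
λ₂ = λ₁ + atan2(sin θ sin δ cos φ₁, cos δ − sin φ₁ sin φ₂) = -175.80731°

175.807°W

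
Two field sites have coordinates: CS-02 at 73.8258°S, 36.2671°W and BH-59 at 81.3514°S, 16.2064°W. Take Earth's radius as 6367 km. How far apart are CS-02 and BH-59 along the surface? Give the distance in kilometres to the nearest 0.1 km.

Δφ = -7.5256°,  Δλ = 20.0607°
a = sin²(Δφ/2) + cos φ₁ cos φ₂ sin²(Δλ/2) = 0.005577
c = 2·arcsin(√a) = 0.149504 rad = 8.5659°
d = R·c = 6367 × 0.149504 = 951.9 km

951.9 km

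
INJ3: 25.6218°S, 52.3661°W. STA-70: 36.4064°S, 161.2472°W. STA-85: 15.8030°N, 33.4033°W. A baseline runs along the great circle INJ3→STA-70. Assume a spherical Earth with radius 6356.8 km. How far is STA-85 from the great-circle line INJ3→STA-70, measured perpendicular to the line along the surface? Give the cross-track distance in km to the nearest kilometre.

1832 km

δ₁₃ = central angle INJ3→STA-85 = 0.791554 rad  (haversine)
θ₁₃ = bearing INJ3→STA-85 = 26.071°,  θ₁₂ = bearing INJ3→STA-70 = 229.615°
dₓₜ = R·arcsin(sin δ₁₃ · sin(θ₁₃ − θ₁₂)) = 6356.8·arcsin(0.71145·sin(-203.543°)) = 1831.730 km
|dₓₜ| = 1831.730 km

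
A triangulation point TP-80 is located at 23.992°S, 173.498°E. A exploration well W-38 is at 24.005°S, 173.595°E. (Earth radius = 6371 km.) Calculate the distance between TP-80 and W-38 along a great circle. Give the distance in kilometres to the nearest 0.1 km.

Δφ = -0.0130°,  Δλ = 0.0970°
a = sin²(Δφ/2) + cos φ₁ cos φ₂ sin²(Δλ/2) = 0.000001
c = 2·arcsin(√a) = 0.001563 rad = 0.0896°
d = R·c = 6371 × 0.001563 = 10.0 km

10.0 km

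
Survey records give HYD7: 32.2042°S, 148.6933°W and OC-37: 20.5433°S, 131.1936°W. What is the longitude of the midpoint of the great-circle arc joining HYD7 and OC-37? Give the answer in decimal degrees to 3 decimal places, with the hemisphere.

Bx = cos φ₂ cos Δλ = 0.893069,  By = cos φ₂ sin Δλ = 0.281578
φₘ = atan2(sin φ₁ + sin φ₂, √((cos φ₁ + Bx)² + By²)) = -26.64094°
λₘ = λ₁ + atan2(By, cos φ₁ + Bx) = -139.49697°

139.497°W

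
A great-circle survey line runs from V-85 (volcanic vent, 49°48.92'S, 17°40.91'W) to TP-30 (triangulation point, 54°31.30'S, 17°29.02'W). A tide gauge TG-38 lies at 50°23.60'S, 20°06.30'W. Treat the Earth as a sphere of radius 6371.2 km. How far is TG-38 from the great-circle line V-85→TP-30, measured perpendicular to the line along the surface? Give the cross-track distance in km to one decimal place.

173.3 km

V-85: φ = -49.81533°, λ = -17.68183°
TP-30: φ = -54.52167°, λ = -17.48367°
TG-38: φ = -50.39333°, λ = -20.10500°
δ₁₃ = central angle V-85→TG-38 = 0.028939 rad  (haversine)
θ₁₃ = bearing V-85→TG-38 = 248.673°,  θ₁₂ = bearing V-85→TP-30 = 178.599°
dₓₜ = R·arcsin(sin δ₁₃ · sin(θ₁₃ − θ₁₂)) = 6371.2·arcsin(0.02894·sin(70.075°)) = 173.338 km
|dₓₜ| = 173.338 km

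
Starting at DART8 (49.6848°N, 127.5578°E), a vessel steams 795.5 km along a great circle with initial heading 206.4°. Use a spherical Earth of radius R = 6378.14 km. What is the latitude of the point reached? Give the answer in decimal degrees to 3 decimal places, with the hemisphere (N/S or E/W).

δ = d/R = 795.5/6378.14 = 0.124723 rad
φ₂ = arcsin(sin φ₁ cos δ + cos φ₁ sin δ cos θ)
   = arcsin(0.76250·0.99223 + 0.64699·0.12440·-0.89571) = 43.19487°
λ₂ = λ₁ + atan2(sin θ sin δ cos φ₁, cos δ − sin φ₁ sin φ₂) = 123.20651°

43.195°N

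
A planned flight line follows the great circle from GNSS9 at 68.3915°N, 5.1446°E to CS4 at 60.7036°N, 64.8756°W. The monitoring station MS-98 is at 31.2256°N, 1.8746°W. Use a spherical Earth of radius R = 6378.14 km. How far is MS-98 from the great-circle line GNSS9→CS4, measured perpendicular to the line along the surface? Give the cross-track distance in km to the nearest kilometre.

4090 km

δ₁₃ = central angle GNSS9→MS-98 = 0.652564 rad  (haversine)
θ₁₃ = bearing GNSS9→MS-98 = 189.909°,  θ₁₂ = bearing GNSS9→CS4 = 289.816°
dₓₜ = R·arcsin(sin δ₁₃ · sin(θ₁₃ − θ₁₂)) = 6378.14·arcsin(0.60723·sin(-99.907°)) = -4089.772 km
|dₓₜ| = 4089.772 km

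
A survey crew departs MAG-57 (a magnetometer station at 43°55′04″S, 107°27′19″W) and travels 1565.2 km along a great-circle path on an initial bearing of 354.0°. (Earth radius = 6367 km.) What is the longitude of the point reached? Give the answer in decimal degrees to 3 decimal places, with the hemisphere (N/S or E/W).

109.137°W

MAG-57: φ = -43.91778°, λ = -107.45528°
δ = d/R = 1565.2/6367 = 0.245830 rad
φ₂ = arcsin(sin φ₁ cos δ + cos φ₁ sin δ cos θ)
   = arcsin(-0.69363·0.96994 + 0.72034·0.24336·0.99452) = -29.89620°
λ₂ = λ₁ + atan2(sin θ sin δ cos φ₁, cos δ − sin φ₁ sin φ₂) = -109.13674°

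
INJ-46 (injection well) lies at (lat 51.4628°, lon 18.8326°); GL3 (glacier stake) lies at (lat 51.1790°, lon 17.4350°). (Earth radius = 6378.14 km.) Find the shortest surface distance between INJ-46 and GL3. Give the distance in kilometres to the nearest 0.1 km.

102.2 km

Δφ = -0.2838°,  Δλ = -1.3976°
a = sin²(Δφ/2) + cos φ₁ cos φ₂ sin²(Δλ/2) = 0.000064
c = 2·arcsin(√a) = 0.016029 rad = 0.9184°
d = R·c = 6378.14 × 0.016029 = 102.2 km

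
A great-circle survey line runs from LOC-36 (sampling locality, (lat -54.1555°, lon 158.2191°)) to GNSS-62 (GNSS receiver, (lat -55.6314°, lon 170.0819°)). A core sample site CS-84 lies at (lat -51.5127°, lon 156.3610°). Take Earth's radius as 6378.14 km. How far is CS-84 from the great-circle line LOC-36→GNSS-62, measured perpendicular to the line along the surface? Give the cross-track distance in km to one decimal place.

δ₁₃ = central angle LOC-36→CS-84 = 0.050109 rad  (haversine)
θ₁₃ = bearing LOC-36→CS-84 = 336.243°,  θ₁₂ = bearing LOC-36→GNSS-62 = 107.023°
dₓₜ = R·arcsin(sin δ₁₃ · sin(θ₁₃ − θ₁₂)) = 6378.14·arcsin(0.05009·sin(229.220°)) = -241.968 km
|dₓₜ| = 241.968 km

242.0 km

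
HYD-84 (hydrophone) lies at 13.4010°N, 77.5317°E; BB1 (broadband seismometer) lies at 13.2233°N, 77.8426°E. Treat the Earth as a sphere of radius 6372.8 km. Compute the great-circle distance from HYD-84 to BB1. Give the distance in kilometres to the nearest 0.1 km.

39.0 km

Δφ = -0.1777°,  Δλ = 0.3109°
a = sin²(Δφ/2) + cos φ₁ cos φ₂ sin²(Δλ/2) = 0.000009
c = 2·arcsin(√a) = 0.006124 rad = 0.3509°
d = R·c = 6372.8 × 0.006124 = 39.0 km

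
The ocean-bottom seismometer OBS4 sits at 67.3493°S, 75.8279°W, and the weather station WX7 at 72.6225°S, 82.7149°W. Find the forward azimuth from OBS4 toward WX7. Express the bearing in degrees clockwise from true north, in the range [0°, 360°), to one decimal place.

200.9°

Δλ = -6.8870°
y = sin Δλ · cos φ₂ = -0.035814
x = cos φ₁ sin φ₂ − sin φ₁ cos φ₂ cos Δλ = -0.093894
θ = atan2(y, x) = -159.1218° → 200.8782° (mod 360°)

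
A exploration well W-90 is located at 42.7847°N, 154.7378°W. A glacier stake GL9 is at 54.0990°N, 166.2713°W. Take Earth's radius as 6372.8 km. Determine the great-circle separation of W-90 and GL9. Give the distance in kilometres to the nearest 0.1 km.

1515.0 km

Δφ = 11.3143°,  Δλ = -11.5335°
a = sin²(Δφ/2) + cos φ₁ cos φ₂ sin²(Δλ/2) = 0.014062
c = 2·arcsin(√a) = 0.237726 rad = 13.6207°
d = R·c = 6372.8 × 0.237726 = 1515.0 km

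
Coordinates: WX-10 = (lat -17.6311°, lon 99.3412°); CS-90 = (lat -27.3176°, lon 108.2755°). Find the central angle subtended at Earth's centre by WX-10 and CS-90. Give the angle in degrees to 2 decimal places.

12.72°

Δφ = -9.6865°,  Δλ = 8.9343°
a = sin²(Δφ/2) + cos φ₁ cos φ₂ sin²(Δλ/2) = 0.012265
c = 2·arcsin(√a) = 0.221952 rad = 12.7169°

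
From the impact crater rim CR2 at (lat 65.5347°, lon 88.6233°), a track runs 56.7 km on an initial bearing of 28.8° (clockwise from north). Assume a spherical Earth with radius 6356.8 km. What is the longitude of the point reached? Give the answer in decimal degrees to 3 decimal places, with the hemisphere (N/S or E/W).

89.228°E

δ = d/R = 56.7/6356.8 = 0.008920 rad
φ₂ = arcsin(sin φ₁ cos δ + cos φ₁ sin δ cos θ)
   = arcsin(0.91021·0.99996 + 0.41414·0.00892·0.87631) = 65.98136°
λ₂ = λ₁ + atan2(sin θ sin δ cos φ₁, cos δ − sin φ₁ sin φ₂) = 89.22817°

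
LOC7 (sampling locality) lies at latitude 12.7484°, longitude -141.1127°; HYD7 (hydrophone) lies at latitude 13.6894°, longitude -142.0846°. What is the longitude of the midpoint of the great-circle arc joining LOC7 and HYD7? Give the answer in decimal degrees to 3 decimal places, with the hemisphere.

141.598°W

Bx = cos φ₂ cos Δλ = 0.971453,  By = cos φ₂ sin Δλ = -0.016480
φₘ = atan2(sin φ₁ + sin φ₂, √((cos φ₁ + Bx)² + By²)) = 13.21936°
λₘ = λ₁ + atan2(By, cos φ₁ + Bx) = -141.59771°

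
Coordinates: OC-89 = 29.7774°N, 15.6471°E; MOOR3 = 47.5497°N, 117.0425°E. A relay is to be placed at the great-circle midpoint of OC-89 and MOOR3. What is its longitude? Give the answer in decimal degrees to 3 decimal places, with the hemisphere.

57.656°E

Bx = cos φ₂ cos Δλ = -0.133356,  By = cos φ₂ sin Δλ = 0.661645
φₘ = atan2(sin φ₁ + sin φ₂, √((cos φ₁ + Bx)² + By²)) = 51.31050°
λₘ = λ₁ + atan2(By, cos φ₁ + Bx) = 57.65585°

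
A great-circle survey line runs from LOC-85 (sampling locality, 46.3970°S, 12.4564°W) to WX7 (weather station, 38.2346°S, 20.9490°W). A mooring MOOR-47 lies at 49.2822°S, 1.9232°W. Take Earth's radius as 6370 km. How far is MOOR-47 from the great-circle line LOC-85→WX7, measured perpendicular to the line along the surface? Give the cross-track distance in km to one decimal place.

δ₁₃ = central angle LOC-85→MOOR-47 = 0.133129 rad  (haversine)
θ₁₃ = bearing LOC-85→MOOR-47 = 116.052°,  θ₁₂ = bearing LOC-85→WX7 = 319.484°
dₓₜ = R·arcsin(sin δ₁₃ · sin(θ₁₃ − θ₁₂)) = 6370·arcsin(0.13274·sin(-203.432°)) = 336.393 km
|dₓₜ| = 336.393 km

336.4 km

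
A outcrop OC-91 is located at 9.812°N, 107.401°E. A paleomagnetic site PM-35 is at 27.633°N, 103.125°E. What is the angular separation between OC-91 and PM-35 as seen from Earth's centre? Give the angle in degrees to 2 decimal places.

Δφ = 17.8210°,  Δλ = -4.2760°
a = sin²(Δφ/2) + cos φ₁ cos φ₂ sin²(Δλ/2) = 0.025206
c = 2·arcsin(√a) = 0.318879 rad = 18.2704°

18.27°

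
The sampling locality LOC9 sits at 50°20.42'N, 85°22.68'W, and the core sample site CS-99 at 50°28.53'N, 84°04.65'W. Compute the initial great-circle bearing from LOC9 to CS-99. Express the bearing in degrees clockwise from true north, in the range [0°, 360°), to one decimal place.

LOC9: φ = +50.34033°, λ = -85.37800°
CS-99: φ = +50.47550°, λ = -84.07750°
Δλ = 1.3005°
y = sin Δλ · cos φ₂ = 0.014444
x = cos φ₁ sin φ₂ − sin φ₁ cos φ₂ cos Δλ = 0.002485
θ = atan2(y, x) = 80.2370° → 80.2370° (mod 360°)

80.2°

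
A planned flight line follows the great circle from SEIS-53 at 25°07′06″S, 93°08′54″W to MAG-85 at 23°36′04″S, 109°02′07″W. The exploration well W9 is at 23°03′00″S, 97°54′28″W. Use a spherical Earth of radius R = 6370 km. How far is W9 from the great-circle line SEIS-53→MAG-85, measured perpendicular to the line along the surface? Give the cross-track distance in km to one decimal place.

198.6 km

SEIS-53: φ = -25.11833°, λ = -93.14833°
MAG-85: φ = -23.60111°, λ = -109.03528°
W9: φ = -23.05000°, λ = -97.90778°
δ₁₃ = central angle SEIS-53→W9 = 0.083981 rad  (haversine)
θ₁₃ = bearing SEIS-53→W9 = 294.469°,  θ₁₂ = bearing SEIS-53→MAG-85 = 272.652°
dₓₜ = R·arcsin(sin δ₁₃ · sin(θ₁₃ − θ₁₂)) = 6370·arcsin(0.08388·sin(21.817°)) = 198.613 km
|dₓₜ| = 198.613 km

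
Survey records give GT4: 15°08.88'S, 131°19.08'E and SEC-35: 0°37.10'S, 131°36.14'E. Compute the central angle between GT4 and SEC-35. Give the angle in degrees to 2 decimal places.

14.53°

GT4: φ = -15.14800°, λ = +131.31800°
SEC-35: φ = -0.61833°, λ = +131.60233°
Δφ = 14.5297°,  Δλ = 0.2843°
a = sin²(Δφ/2) + cos φ₁ cos φ₂ sin²(Δλ/2) = 0.015997
c = 2·arcsin(√a) = 0.253638 rad = 14.5324°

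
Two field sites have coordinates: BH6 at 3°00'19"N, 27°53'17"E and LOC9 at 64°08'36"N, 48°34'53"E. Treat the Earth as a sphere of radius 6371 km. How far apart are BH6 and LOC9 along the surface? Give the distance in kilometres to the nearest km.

7001 km

BH6: φ = +3.00528°, λ = +27.88806°
LOC9: φ = +64.14333°, λ = +48.58139°
Δφ = 61.1381°,  Δλ = 20.6933°
a = sin²(Δφ/2) + cos φ₁ cos φ₂ sin²(Δλ/2) = 0.272698
c = 2·arcsin(√a) = 1.098870 rad = 62.9606°
d = R·c = 6371 × 1.098870 = 7000.9 km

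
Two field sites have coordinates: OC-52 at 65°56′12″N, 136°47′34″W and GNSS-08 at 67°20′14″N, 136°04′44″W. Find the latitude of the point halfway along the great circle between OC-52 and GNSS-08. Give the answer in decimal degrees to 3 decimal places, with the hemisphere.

66.637°N

OC-52: φ = +65.93667°, λ = -136.79278°
GNSS-08: φ = +67.33722°, λ = -136.07889°
Bx = cos φ₂ cos Δλ = 0.385277,  By = cos φ₂ sin Δλ = 0.004801
φₘ = atan2(sin φ₁ + sin φ₂, √((cos φ₁ + Bx)² + By²)) = 66.63735°
λₘ = λ₁ + atan2(By, cos φ₁ + Bx) = -136.44593°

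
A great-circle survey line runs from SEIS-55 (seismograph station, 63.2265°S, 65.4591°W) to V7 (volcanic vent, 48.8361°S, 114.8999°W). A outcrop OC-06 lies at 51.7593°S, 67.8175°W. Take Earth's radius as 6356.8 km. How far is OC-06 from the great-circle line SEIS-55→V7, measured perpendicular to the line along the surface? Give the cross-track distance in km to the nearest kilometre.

δ₁₃ = central angle SEIS-55→OC-06 = 0.201325 rad  (haversine)
θ₁₃ = bearing SEIS-55→OC-06 = 352.682°,  θ₁₂ = bearing SEIS-55→V7 = 274.913°
dₓₜ = R·arcsin(sin δ₁₃ · sin(θ₁₃ − θ₁₂)) = 6356.8·arcsin(0.19997·sin(77.769°)) = 1250.347 km
|dₓₜ| = 1250.347 km

1250 km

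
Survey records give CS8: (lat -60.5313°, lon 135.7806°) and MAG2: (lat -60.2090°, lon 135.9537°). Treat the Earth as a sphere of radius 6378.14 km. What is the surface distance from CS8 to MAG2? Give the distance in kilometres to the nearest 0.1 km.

Δφ = 0.3223°,  Δλ = 0.1731°
a = sin²(Δφ/2) + cos φ₁ cos φ₂ sin²(Δλ/2) = 0.000008
c = 2·arcsin(√a) = 0.005820 rad = 0.3335°
d = R·c = 6378.14 × 0.005820 = 37.1 km

37.1 km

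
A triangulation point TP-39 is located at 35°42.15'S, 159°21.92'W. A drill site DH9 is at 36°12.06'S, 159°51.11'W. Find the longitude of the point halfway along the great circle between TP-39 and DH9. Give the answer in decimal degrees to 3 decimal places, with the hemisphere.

TP-39: φ = -35.70250°, λ = -159.36533°
DH9: φ = -36.20100°, λ = -159.85183°
Bx = cos φ₂ cos Δλ = 0.806921,  By = cos φ₂ sin Δλ = -0.006852
φₘ = atan2(sin φ₁ + sin φ₂, √((cos φ₁ + Bx)² + By²)) = -35.95200°
λₘ = λ₁ + atan2(By, cos φ₁ + Bx) = -159.60782°

159.608°W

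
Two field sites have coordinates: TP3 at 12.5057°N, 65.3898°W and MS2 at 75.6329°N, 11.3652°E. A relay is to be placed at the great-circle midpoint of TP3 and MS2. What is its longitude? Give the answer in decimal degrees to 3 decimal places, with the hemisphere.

Bx = cos φ₂ cos Δλ = 0.056851,  By = cos φ₂ sin Δλ = 0.241533
φₘ = atan2(sin φ₁ + sin φ₂, √((cos φ₁ + Bx)² + By²)) = 48.16679°
λₘ = λ₁ + atan2(By, cos φ₁ + Bx) = -52.23104°

52.231°W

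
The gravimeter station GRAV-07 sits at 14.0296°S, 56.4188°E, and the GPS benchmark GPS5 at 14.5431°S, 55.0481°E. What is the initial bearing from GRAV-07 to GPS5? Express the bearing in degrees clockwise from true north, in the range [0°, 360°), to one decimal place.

248.7°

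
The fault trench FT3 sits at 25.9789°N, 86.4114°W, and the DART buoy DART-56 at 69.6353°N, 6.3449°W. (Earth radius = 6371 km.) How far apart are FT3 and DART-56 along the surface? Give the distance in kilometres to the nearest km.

Δφ = 43.6564°,  Δλ = 80.0665°
a = sin²(Δφ/2) + cos φ₁ cos φ₂ sin²(Δλ/2) = 0.267687
c = 2·arcsin(√a) = 1.087584 rad = 62.3140°
d = R·c = 6371 × 1.087584 = 6929.0 km

6929 km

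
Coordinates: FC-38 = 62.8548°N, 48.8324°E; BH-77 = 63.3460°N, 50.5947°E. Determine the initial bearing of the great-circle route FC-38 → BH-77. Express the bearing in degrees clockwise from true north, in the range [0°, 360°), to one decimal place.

57.6°

Δλ = 1.7623°
y = sin Δλ · cos φ₂ = 0.013796
x = cos φ₁ sin φ₂ − sin φ₁ cos φ₂ cos Δλ = 0.008762
θ = atan2(y, x) = 57.5804° → 57.5804° (mod 360°)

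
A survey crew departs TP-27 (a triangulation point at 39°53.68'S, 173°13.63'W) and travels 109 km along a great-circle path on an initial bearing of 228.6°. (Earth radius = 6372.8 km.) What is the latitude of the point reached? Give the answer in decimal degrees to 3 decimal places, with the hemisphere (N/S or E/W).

TP-27: φ = -39.89467°, λ = -173.22717°
δ = d/R = 109/6372.8 = 0.017104 rad
φ₂ = arcsin(sin φ₁ cos δ + cos φ₁ sin δ cos θ)
   = arcsin(-0.64138·0.99985 + 0.76722·0.01710·-0.66131) = -40.53874°
λ₂ = λ₁ + atan2(sin θ sin δ cos φ₁, cos δ − sin φ₁ sin φ₂) = -174.19444°

40.539°S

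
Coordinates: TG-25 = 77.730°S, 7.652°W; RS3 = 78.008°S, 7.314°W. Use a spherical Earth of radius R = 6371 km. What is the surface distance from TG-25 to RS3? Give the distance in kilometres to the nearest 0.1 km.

31.9 km

Δφ = -0.2780°,  Δλ = 0.3380°
a = sin²(Δφ/2) + cos φ₁ cos φ₂ sin²(Δλ/2) = 0.000006
c = 2·arcsin(√a) = 0.005008 rad = 0.2869°
d = R·c = 6371 × 0.005008 = 31.9 km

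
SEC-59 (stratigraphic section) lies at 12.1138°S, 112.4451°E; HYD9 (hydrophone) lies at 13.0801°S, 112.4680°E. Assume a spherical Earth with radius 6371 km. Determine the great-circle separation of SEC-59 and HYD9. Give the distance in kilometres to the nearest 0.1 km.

107.5 km

Δφ = -0.9663°,  Δλ = 0.0229°
a = sin²(Δφ/2) + cos φ₁ cos φ₂ sin²(Δλ/2) = 0.000071
c = 2·arcsin(√a) = 0.016870 rad = 0.9666°
d = R·c = 6371 × 0.016870 = 107.5 km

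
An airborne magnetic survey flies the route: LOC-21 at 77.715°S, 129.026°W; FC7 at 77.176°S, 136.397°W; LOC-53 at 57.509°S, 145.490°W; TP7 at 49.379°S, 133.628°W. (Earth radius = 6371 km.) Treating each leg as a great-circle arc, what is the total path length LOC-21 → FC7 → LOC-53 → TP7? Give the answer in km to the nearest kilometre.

LOC-21→FC7: c = 0.029481 rad, d = 187.82 km
FC7→LOC-53: c = 0.347678 rad, d = 2215.06 km
LOC-53→TP7: c = 0.187456 rad, d = 1194.28 km
Total = 187.82 + 2215.06 + 1194.28 = 3597.16 km

3597 km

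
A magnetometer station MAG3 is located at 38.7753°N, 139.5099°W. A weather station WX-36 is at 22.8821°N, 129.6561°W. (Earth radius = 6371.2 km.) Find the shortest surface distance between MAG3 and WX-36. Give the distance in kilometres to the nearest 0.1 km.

1999.1 km

Δφ = -15.8932°,  Δλ = 9.8538°
a = sin²(Δφ/2) + cos φ₁ cos φ₂ sin²(Δλ/2) = 0.024411
c = 2·arcsin(√a) = 0.313767 rad = 17.9775°
d = R·c = 6371.2 × 0.313767 = 1999.1 km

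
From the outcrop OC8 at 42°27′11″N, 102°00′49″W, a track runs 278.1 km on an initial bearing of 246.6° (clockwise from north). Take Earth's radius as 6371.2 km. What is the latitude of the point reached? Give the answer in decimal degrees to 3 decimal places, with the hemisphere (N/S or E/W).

OC8: φ = +42.45306°, λ = -102.01361°
δ = d/R = 278.1/6371.2 = 0.043650 rad
φ₂ = arcsin(sin φ₁ cos δ + cos φ₁ sin δ cos θ)
   = arcsin(0.67499·0.99905 + 0.73783·0.04364·-0.39715) = 41.41869°
λ₂ = λ₁ + atan2(sin θ sin δ cos φ₁, cos δ − sin φ₁ sin φ₂) = -105.07485°

41.419°N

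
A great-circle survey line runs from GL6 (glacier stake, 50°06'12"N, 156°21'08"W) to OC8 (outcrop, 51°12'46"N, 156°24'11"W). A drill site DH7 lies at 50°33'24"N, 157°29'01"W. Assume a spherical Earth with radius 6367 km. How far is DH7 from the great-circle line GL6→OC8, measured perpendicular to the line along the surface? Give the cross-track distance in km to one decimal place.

GL6: φ = +50.10333°, λ = -156.35222°
OC8: φ = +51.21278°, λ = -156.40306°
DH7: φ = +50.55667°, λ = -157.48361°
δ₁₃ = central angle GL6→DH7 = 0.014883 rad  (haversine)
θ₁₃ = bearing GL6→DH7 = 302.550°,  θ₁₂ = bearing GL6→OC8 = 358.356°
dₓₜ = R·arcsin(sin δ₁₃ · sin(θ₁₃ − θ₁₂)) = 6367·arcsin(0.01488·sin(-55.806°)) = -78.377 km
|dₓₜ| = 78.377 km

78.4 km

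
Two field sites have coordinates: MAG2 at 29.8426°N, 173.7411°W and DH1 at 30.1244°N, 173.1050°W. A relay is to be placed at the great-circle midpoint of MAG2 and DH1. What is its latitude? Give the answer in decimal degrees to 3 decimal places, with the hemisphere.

29.984°N

Bx = cos φ₂ cos Δλ = 0.864884,  By = cos φ₂ sin Δλ = 0.009602
φₘ = atan2(sin φ₁ + sin φ₂, √((cos φ₁ + Bx)² + By²)) = 29.98388°
λₘ = λ₁ + atan2(By, cos φ₁ + Bx) = -173.42350°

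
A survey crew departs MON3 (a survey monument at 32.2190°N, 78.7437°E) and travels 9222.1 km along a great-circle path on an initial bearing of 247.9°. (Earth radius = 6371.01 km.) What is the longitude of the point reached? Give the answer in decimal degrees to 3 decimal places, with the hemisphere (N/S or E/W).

6.988°E

δ = d/R = 9222.1/6371.01 = 1.447510 rad
φ₂ = arcsin(sin φ₁ cos δ + cos φ₁ sin δ cos θ)
   = arcsin(0.53316·0.12297 + 0.84602·0.99241·-0.37622) = -14.49594°
λ₂ = λ₁ + atan2(sin θ sin δ cos φ₁, cos δ − sin φ₁ sin φ₂) = 6.98797°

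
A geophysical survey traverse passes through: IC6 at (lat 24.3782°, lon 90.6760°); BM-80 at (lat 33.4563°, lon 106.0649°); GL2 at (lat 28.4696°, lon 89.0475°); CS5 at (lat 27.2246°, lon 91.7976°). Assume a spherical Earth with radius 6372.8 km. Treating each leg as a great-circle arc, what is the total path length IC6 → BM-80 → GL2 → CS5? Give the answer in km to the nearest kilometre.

IC6→BM-80: c = 0.282976 rad, d = 1803.35 km
BM-80→GL2: c = 0.268752 rad, d = 1712.70 km
GL2→CS5: c = 0.047677 rad, d = 303.84 km
Total = 1803.35 + 1712.70 + 303.84 = 3819.89 km

3820 km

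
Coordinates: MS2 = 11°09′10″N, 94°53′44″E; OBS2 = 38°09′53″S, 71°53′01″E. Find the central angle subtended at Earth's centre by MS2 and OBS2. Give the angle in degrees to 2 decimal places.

MS2: φ = +11.15278°, λ = +94.89556°
OBS2: φ = -38.16472°, λ = +71.88361°
Δφ = -49.3175°,  Δλ = -23.0119°
a = sin²(Δφ/2) + cos φ₁ cos φ₂ sin²(Δλ/2) = 0.204759
c = 2·arcsin(√a) = 0.939140 rad = 53.8088°

53.81°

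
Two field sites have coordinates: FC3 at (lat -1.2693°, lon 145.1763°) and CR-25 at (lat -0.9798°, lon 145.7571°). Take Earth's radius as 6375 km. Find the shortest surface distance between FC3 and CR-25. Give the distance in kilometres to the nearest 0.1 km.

72.2 km

Δφ = 0.2895°,  Δλ = 0.5808°
a = sin²(Δφ/2) + cos φ₁ cos φ₂ sin²(Δλ/2) = 0.000032
c = 2·arcsin(√a) = 0.011325 rad = 0.6489°
d = R·c = 6375 × 0.011325 = 72.2 km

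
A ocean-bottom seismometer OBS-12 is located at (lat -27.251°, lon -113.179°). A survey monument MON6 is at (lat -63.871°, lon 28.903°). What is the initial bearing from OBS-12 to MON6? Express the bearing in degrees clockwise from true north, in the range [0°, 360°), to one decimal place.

Δλ = 142.0820°
y = sin Δλ · cos φ₂ = 0.270636
x = cos φ₁ sin φ₂ − sin φ₁ cos φ₂ cos Δλ = -0.957238
θ = atan2(y, x) = 164.2130° → 164.2130° (mod 360°)

164.2°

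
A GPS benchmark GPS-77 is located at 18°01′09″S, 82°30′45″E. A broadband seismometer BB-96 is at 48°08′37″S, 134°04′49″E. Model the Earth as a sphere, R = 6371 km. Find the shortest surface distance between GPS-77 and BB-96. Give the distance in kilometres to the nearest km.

5708 km

GPS-77: φ = -18.01917°, λ = +82.51250°
BB-96: φ = -48.14361°, λ = +134.08028°
Δφ = -30.1244°,  Δλ = 51.5678°
a = sin²(Δφ/2) + cos φ₁ cos φ₂ sin²(Δλ/2) = 0.187590
c = 2·arcsin(√a) = 0.895895 rad = 51.3310°
d = R·c = 6371 × 0.895895 = 5707.7 km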